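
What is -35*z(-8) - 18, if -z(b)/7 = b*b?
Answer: 15662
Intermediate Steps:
z(b) = -7*b**2 (z(b) = -7*b*b = -7*b**2)
-35*z(-8) - 18 = -(-245)*(-8)**2 - 18 = -(-245)*64 - 18 = -35*(-448) - 18 = 15680 - 18 = 15662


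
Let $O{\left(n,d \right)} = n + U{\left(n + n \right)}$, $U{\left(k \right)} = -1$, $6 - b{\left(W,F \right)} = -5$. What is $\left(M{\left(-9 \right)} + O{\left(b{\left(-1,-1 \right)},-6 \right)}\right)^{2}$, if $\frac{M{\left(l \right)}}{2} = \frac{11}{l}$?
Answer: $\frac{4624}{81} \approx 57.086$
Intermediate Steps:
$b{\left(W,F \right)} = 11$ ($b{\left(W,F \right)} = 6 - -5 = 6 + 5 = 11$)
$M{\left(l \right)} = \frac{22}{l}$ ($M{\left(l \right)} = 2 \frac{11}{l} = \frac{22}{l}$)
$O{\left(n,d \right)} = -1 + n$ ($O{\left(n,d \right)} = n - 1 = -1 + n$)
$\left(M{\left(-9 \right)} + O{\left(b{\left(-1,-1 \right)},-6 \right)}\right)^{2} = \left(\frac{22}{-9} + \left(-1 + 11\right)\right)^{2} = \left(22 \left(- \frac{1}{9}\right) + 10\right)^{2} = \left(- \frac{22}{9} + 10\right)^{2} = \left(\frac{68}{9}\right)^{2} = \frac{4624}{81}$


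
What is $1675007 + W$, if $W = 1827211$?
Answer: $3502218$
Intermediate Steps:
$1675007 + W = 1675007 + 1827211 = 3502218$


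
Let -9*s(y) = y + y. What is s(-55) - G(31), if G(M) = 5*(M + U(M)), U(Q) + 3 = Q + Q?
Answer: -3940/9 ≈ -437.78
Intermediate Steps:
U(Q) = -3 + 2*Q (U(Q) = -3 + (Q + Q) = -3 + 2*Q)
G(M) = -15 + 15*M (G(M) = 5*(M + (-3 + 2*M)) = 5*(-3 + 3*M) = -15 + 15*M)
s(y) = -2*y/9 (s(y) = -(y + y)/9 = -2*y/9)
s(-55) - G(31) = -2/9*(-55) - (-15 + 15*31) = 110/9 - (-15 + 465) = 110/9 - 1*450 = 110/9 - 450 = -3940/9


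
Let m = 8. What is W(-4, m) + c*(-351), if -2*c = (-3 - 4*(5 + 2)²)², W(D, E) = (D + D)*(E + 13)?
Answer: 13899615/2 ≈ 6.9498e+6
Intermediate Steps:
W(D, E) = 2*D*(13 + E) (W(D, E) = (2*D)*(13 + E) = 2*D*(13 + E))
c = -39601/2 (c = -(-3 - 4*(5 + 2)²)²/2 = -(-3 - 4*7²)²/2 = -(-3 - 4*49)²/2 = -(-3 - 196)²/2 = -½*(-199)² = -½*39601 = -39601/2 ≈ -19801.)
W(-4, m) + c*(-351) = 2*(-4)*(13 + 8) - 39601/2*(-351) = 2*(-4)*21 + 13899951/2 = -168 + 13899951/2 = 13899615/2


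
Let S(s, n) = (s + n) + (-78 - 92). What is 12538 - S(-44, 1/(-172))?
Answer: 2193345/172 ≈ 12752.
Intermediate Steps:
S(s, n) = -170 + n + s (S(s, n) = (n + s) - 170 = -170 + n + s)
12538 - S(-44, 1/(-172)) = 12538 - (-170 + 1/(-172) - 44) = 12538 - (-170 - 1/172 - 44) = 12538 - 1*(-36809/172) = 12538 + 36809/172 = 2193345/172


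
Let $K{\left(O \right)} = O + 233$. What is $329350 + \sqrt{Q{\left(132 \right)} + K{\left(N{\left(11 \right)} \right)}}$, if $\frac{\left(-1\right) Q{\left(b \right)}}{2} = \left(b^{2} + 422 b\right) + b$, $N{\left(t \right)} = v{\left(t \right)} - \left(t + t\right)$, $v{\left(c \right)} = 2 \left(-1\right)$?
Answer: $329350 + i \sqrt{146311} \approx 3.2935 \cdot 10^{5} + 382.51 i$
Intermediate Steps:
$v{\left(c \right)} = -2$
$N{\left(t \right)} = -2 - 2 t$ ($N{\left(t \right)} = -2 - \left(t + t\right) = -2 - 2 t$)
$Q{\left(b \right)} = - 846 b - 2 b^{2}$ ($Q{\left(b \right)} = - 2 \left(\left(b^{2} + 422 b\right) + b\right) = - 2 \left(b^{2} + 423 b\right) = - 846 b - 2 b^{2}$)
$K{\left(O \right)} = 233 + O$
$329350 + \sqrt{Q{\left(132 \right)} + K{\left(N{\left(11 \right)} \right)}} = 329350 + \sqrt{\left(-2\right) 132 \left(423 + 132\right) + \left(233 - 24\right)} = 329350 + \sqrt{\left(-2\right) 132 \cdot 555 + \left(233 - 24\right)} = 329350 + \sqrt{-146520 + \left(233 - 24\right)} = 329350 + \sqrt{-146520 + 209} = 329350 + \sqrt{-146311} = 329350 + i \sqrt{146311}$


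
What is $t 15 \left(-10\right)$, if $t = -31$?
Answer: $4650$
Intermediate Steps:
$t 15 \left(-10\right) = \left(-31\right) 15 \left(-10\right) = \left(-465\right) \left(-10\right) = 4650$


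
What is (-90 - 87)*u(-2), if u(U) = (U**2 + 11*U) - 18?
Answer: 6372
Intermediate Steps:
u(U) = -18 + U**2 + 11*U
(-90 - 87)*u(-2) = (-90 - 87)*(-18 + (-2)**2 + 11*(-2)) = -177*(-18 + 4 - 22) = -177*(-36) = 6372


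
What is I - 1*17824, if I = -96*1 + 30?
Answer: -17890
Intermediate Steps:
I = -66 (I = -96 + 30 = -66)
I - 1*17824 = -66 - 1*17824 = -66 - 17824 = -17890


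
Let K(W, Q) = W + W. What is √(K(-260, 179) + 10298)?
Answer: √9778 ≈ 98.884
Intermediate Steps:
K(W, Q) = 2*W
√(K(-260, 179) + 10298) = √(2*(-260) + 10298) = √(-520 + 10298) = √9778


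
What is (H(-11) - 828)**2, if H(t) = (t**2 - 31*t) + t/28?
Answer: 105247081/784 ≈ 1.3424e+5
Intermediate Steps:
H(t) = t**2 - 867*t/28 (H(t) = (t**2 - 31*t) + t*(1/28) = (t**2 - 31*t) + t/28 = t**2 - 867*t/28)
(H(-11) - 828)**2 = ((1/28)*(-11)*(-867 + 28*(-11)) - 828)**2 = ((1/28)*(-11)*(-867 - 308) - 828)**2 = ((1/28)*(-11)*(-1175) - 828)**2 = (12925/28 - 828)**2 = (-10259/28)**2 = 105247081/784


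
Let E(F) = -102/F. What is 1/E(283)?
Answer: -283/102 ≈ -2.7745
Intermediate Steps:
1/E(283) = 1/(-102/283) = -283/102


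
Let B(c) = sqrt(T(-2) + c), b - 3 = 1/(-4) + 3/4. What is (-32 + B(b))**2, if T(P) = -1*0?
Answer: (64 - sqrt(14))**2/4 ≈ 907.77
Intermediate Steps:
T(P) = 0
b = 7/2 (b = 3 + (1/(-4) + 3/4) = 3 + (1*(-1/4) + 3*(1/4)) = 3 + (-1/4 + 3/4) = 3 + 1/2 = 7/2 ≈ 3.5000)
B(c) = sqrt(c) (B(c) = sqrt(0 + c) = sqrt(c))
(-32 + B(b))**2 = (-32 + sqrt(7/2))**2 = (-32 + sqrt(14)/2)**2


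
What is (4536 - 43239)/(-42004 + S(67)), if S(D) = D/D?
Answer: 12901/14001 ≈ 0.92143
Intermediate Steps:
S(D) = 1
(4536 - 43239)/(-42004 + S(67)) = (4536 - 43239)/(-42004 + 1) = -38703/(-42003) = -38703*(-1/42003) = 12901/14001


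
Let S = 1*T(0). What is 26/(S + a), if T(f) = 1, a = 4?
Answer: 26/5 ≈ 5.2000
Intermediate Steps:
S = 1 (S = 1*1 = 1)
26/(S + a) = 26/(1 + 4) = 26/5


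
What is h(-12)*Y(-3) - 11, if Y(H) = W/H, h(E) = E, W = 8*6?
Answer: 181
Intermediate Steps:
W = 48
Y(H) = 48/H
h(-12)*Y(-3) - 11 = -576/(-3) - 11 = -576*(-1)/3 - 11 = -12*(-16) - 11 = 192 - 11 = 181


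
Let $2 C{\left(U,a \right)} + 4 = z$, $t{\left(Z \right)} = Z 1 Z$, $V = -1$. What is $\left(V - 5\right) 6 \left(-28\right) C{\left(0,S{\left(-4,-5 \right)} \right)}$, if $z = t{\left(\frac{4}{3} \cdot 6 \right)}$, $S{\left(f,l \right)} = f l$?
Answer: $30240$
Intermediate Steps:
$t{\left(Z \right)} = Z^{2}$ ($t{\left(Z \right)} = Z Z = Z^{2}$)
$z = 64$ ($z = \left(\frac{4}{3} \cdot 6\right)^{2} = 8^{2} = 64$)
$C{\left(U,a \right)} = 30$ ($C{\left(U,a \right)} = -2 + \frac{1}{2} \cdot 64 = -2 + 32 = 30$)
$\left(V - 5\right) 6 \left(-28\right) C{\left(0,S{\left(-4,-5 \right)} \right)} = \left(-1 - 5\right) 6 \left(-28\right) 30 = \left(-6\right) 6 \left(-28\right) 30 = \left(-36\right) \left(-28\right) 30 = 1008 \cdot 30 = 30240$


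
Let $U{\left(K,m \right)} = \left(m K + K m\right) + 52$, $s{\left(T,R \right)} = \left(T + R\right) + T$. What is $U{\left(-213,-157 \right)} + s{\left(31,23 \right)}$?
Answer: $67019$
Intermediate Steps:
$s{\left(T,R \right)} = R + 2 T$ ($s{\left(T,R \right)} = \left(R + T\right) + T = R + 2 T$)
$U{\left(K,m \right)} = 52 + 2 K m$ ($U{\left(K,m \right)} = \left(K m + K m\right) + 52 = 2 K m + 52 = 52 + 2 K m$)
$U{\left(-213,-157 \right)} + s{\left(31,23 \right)} = \left(52 + 2 \left(-213\right) \left(-157\right)\right) + \left(23 + 2 \cdot 31\right) = \left(52 + 66882\right) + \left(23 + 62\right) = 66934 + 85 = 67019$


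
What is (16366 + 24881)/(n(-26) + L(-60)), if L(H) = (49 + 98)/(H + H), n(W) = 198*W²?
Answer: 1649880/5353871 ≈ 0.30817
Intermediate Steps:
L(H) = 147/(2*H) (L(H) = 147/((2*H)) = 147*(1/(2*H)) = 147/(2*H))
(16366 + 24881)/(n(-26) + L(-60)) = (16366 + 24881)/(198*(-26)² + (147/2)/(-60)) = 41247/(198*676 + (147/2)*(-1/60)) = 41247/(133848 - 49/40) = 41247/(5353871/40) = 41247*(40/5353871) = 1649880/5353871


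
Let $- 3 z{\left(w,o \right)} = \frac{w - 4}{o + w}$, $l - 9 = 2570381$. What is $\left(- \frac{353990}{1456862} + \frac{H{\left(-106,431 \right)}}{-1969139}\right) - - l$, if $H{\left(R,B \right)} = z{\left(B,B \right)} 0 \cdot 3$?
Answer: $\frac{1872351581095}{728431} \approx 2.5704 \cdot 10^{6}$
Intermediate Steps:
$l = 2570390$ ($l = 9 + 2570381 = 2570390$)
$z{\left(w,o \right)} = - \frac{-4 + w}{3 \left(o + w\right)}$ ($z{\left(w,o \right)} = - \frac{\left(w - 4\right) \frac{1}{o + w}}{3} = - \frac{\left(-4 + w\right) \frac{1}{o + w}}{3} = - \frac{\frac{1}{o + w} \left(-4 + w\right)}{3} = - \frac{-4 + w}{3 \left(o + w\right)}$)
$H{\left(R,B \right)} = 0$ ($H{\left(R,B \right)} = \frac{4 - B}{3 \left(B + B\right)} 0 \cdot 3 = \frac{4 - B}{3 \cdot 2 B} 0 \cdot 3 = \frac{\frac{1}{2 B} \left(4 - B\right)}{3} \cdot 0 \cdot 3 = \frac{4 - B}{6 B} 0 \cdot 3 = 0 \cdot 3 = 0$)
$\left(- \frac{353990}{1456862} + \frac{H{\left(-106,431 \right)}}{-1969139}\right) - - l = \left(- \frac{353990}{1456862} + \frac{0}{-1969139}\right) - \left(-1\right) 2570390 = \left(\left(-353990\right) \frac{1}{1456862} + 0 \left(- \frac{1}{1969139}\right)\right) - -2570390 = \left(- \frac{176995}{728431} + 0\right) + 2570390 = - \frac{176995}{728431} + 2570390 = \frac{1872351581095}{728431}$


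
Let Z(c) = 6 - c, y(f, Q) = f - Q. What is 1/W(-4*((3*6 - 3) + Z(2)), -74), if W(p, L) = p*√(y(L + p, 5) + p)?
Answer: I*√231/17556 ≈ 0.00086573*I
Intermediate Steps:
W(p, L) = p*√(-5 + L + 2*p) (W(p, L) = p*√(((L + p) - 1*5) + p) = p*√(((L + p) - 5) + p) = p*√((-5 + L + p) + p) = p*√(-5 + L + 2*p))
1/W(-4*((3*6 - 3) + Z(2)), -74) = 1/((-4*((3*6 - 3) + (6 - 1*2)))*√(-5 - 74 + 2*(-4*((3*6 - 3) + (6 - 1*2))))) = 1/((-4*((18 - 3) + (6 - 2)))*√(-5 - 74 + 2*(-4*((18 - 3) + (6 - 2))))) = 1/((-4*(15 + 4))*√(-5 - 74 + 2*(-4*(15 + 4)))) = 1/((-4*19)*√(-5 - 74 + 2*(-4*19))) = 1/(-76*√(-5 - 74 + 2*(-76))) = 1/(-76*√(-5 - 74 - 152)) = 1/(-76*I*√231) = I*√231/17556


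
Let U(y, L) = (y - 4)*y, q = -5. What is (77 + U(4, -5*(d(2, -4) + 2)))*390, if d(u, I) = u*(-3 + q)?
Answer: 30030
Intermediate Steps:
d(u, I) = -8*u (d(u, I) = u*(-3 - 5) = u*(-8) = -8*u)
U(y, L) = y*(-4 + y) (U(y, L) = (-4 + y)*y = y*(-4 + y))
(77 + U(4, -5*(d(2, -4) + 2)))*390 = (77 + 4*(-4 + 4))*390 = (77 + 4*0)*390 = (77 + 0)*390 = 77*390 = 30030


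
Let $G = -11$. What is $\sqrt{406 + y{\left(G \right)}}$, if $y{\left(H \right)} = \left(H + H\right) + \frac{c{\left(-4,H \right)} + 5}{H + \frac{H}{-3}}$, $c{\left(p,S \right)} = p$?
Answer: $\frac{\sqrt{185790}}{22} \approx 19.592$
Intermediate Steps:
$y{\left(H \right)} = 2 H + \frac{3}{2 H}$ ($y{\left(H \right)} = \left(H + H\right) + \frac{-4 + 5}{H + \frac{H}{-3}} = 2 H + 1 \frac{1}{H + H \left(- \frac{1}{3}\right)} = 2 H + 1 \frac{1}{H - \frac{H}{3}} = 2 H + 1 \frac{1}{\frac{2}{3} H} = 2 H + 1 \frac{3}{2 H} = 2 H + \frac{3}{2 H}$)
$\sqrt{406 + y{\left(G \right)}} = \sqrt{406 + \left(2 \left(-11\right) + \frac{3}{2 \left(-11\right)}\right)} = \sqrt{406 + \left(-22 + \frac{3}{2} \left(- \frac{1}{11}\right)\right)} = \sqrt{406 - \frac{487}{22}} = \sqrt{\frac{8445}{22}} = \frac{\sqrt{185790}}{22}$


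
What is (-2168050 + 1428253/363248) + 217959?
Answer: -708365227315/363248 ≈ -1.9501e+6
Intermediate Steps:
(-2168050 + 1428253/363248) + 217959 = -787538398147/363248 + 217959 = -708365227315/363248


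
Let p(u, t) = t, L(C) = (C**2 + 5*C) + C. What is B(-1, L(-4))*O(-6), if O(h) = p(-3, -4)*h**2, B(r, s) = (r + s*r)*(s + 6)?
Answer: 2016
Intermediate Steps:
L(C) = C**2 + 6*C
B(r, s) = (6 + s)*(r + r*s) (B(r, s) = (r + r*s)*(6 + s) = (6 + s)*(r + r*s))
O(h) = -4*h**2
B(-1, L(-4))*O(-6) = (-(6 + (-4*(6 - 4))**2 + 7*(-4*(6 - 4))))*(-4*(-6)**2) = (-(6 + (-4*2)**2 + 7*(-4*2)))*(-4*36) = -(6 + (-8)**2 + 7*(-8))*(-144) = -(6 + 64 - 56)*(-144) = -1*14*(-144) = -14*(-144) = 2016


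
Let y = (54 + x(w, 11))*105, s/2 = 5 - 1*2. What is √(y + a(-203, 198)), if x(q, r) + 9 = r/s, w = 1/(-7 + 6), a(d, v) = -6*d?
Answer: √24542/2 ≈ 78.329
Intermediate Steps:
s = 6 (s = 2*(5 - 1*2) = 2*(5 - 2) = 2*3 = 6)
w = -1 (w = 1/(-1) = -1)
x(q, r) = -9 + r/6
y = 9835/2 (y = (54 + (-9 + (⅙)*11))*105 = (54 + (-9 + 11/6))*105 = (54 - 43/6)*105 = (281/6)*105 = 9835/2 ≈ 4917.5)
√(y + a(-203, 198)) = √(9835/2 - 6*(-203)) = √(9835/2 + 1218) = √(12271/2) = √24542/2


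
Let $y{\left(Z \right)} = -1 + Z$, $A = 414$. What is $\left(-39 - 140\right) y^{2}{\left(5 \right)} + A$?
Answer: $-2450$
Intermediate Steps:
$\left(-39 - 140\right) y^{2}{\left(5 \right)} + A = \left(-39 - 140\right) \left(-1 + 5\right)^{2} + 414 = \left(-39 - 140\right) 4^{2} + 414 = \left(-179\right) 16 + 414 = -2864 + 414 = -2450$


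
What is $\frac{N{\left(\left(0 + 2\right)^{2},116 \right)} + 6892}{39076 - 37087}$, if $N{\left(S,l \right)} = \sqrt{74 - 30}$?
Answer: $\frac{6892}{1989} + \frac{2 \sqrt{11}}{1989} \approx 3.4684$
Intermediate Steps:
$N{\left(S,l \right)} = 2 \sqrt{11}$ ($N{\left(S,l \right)} = \sqrt{44} = 2 \sqrt{11}$)
$\frac{N{\left(\left(0 + 2\right)^{2},116 \right)} + 6892}{39076 - 37087} = \frac{2 \sqrt{11} + 6892}{39076 - 37087} = \frac{6892 + 2 \sqrt{11}}{1989} = \left(6892 + 2 \sqrt{11}\right) \frac{1}{1989} = \frac{6892}{1989} + \frac{2 \sqrt{11}}{1989}$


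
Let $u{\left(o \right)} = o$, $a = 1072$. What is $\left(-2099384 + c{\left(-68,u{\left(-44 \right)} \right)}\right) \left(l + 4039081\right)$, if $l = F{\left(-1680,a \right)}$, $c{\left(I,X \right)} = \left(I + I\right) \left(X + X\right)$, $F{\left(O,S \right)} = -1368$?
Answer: $-8428386719608$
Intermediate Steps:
$c{\left(I,X \right)} = 4 I X$ ($c{\left(I,X \right)} = 2 I 2 X = 4 I X$)
$l = -1368$
$\left(-2099384 + c{\left(-68,u{\left(-44 \right)} \right)}\right) \left(l + 4039081\right) = \left(-2099384 + 4 \left(-68\right) \left(-44\right)\right) \left(-1368 + 4039081\right) = \left(-2099384 + 11968\right) 4037713 = \left(-2087416\right) 4037713 = -8428386719608$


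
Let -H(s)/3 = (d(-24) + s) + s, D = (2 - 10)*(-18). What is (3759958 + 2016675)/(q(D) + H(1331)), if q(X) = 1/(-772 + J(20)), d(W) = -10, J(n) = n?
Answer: -4344028016/5982913 ≈ -726.07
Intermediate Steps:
D = 144 (D = -8*(-18) = 144)
q(X) = -1/752 (q(X) = 1/(-772 + 20) = 1/(-752) = -1/752)
H(s) = 30 - 6*s (H(s) = -3*((-10 + s) + s) = -3*(-10 + 2*s) = 30 - 6*s)
(3759958 + 2016675)/(q(D) + H(1331)) = (3759958 + 2016675)/(-1/752 + (30 - 6*1331)) = 5776633/(-1/752 + (30 - 7986)) = 5776633/(-1/752 - 7956) = 5776633/(-5982913/752) = 5776633*(-752/5982913) = -4344028016/5982913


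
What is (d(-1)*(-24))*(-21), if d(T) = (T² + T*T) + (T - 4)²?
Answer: 13608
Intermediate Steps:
d(T) = (-4 + T)² + 2*T² (d(T) = (T² + T²) + (-4 + T)² = 2*T² + (-4 + T)² = (-4 + T)² + 2*T²)
(d(-1)*(-24))*(-21) = (((-4 - 1)² + 2*(-1)²)*(-24))*(-21) = (((-5)² + 2*1)*(-24))*(-21) = ((25 + 2)*(-24))*(-21) = (27*(-24))*(-21) = -648*(-21) = 13608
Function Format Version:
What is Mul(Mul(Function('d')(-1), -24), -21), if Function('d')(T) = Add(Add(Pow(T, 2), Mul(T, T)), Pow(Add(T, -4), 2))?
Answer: 13608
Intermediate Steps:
Function('d')(T) = Add(Pow(Add(-4, T), 2), Mul(2, Pow(T, 2))) (Function('d')(T) = Add(Add(Pow(T, 2), Pow(T, 2)), Pow(Add(-4, T), 2)) = Add(Mul(2, Pow(T, 2)), Pow(Add(-4, T), 2)) = Add(Pow(Add(-4, T), 2), Mul(2, Pow(T, 2))))
Mul(Mul(Function('d')(-1), -24), -21) = Mul(Mul(Add(Pow(Add(-4, -1), 2), Mul(2, Pow(-1, 2))), -24), -21) = Mul(Mul(Add(Pow(-5, 2), Mul(2, 1)), -24), -21) = Mul(Mul(Add(25, 2), -24), -21) = Mul(Mul(27, -24), -21) = Mul(-648, -21) = 13608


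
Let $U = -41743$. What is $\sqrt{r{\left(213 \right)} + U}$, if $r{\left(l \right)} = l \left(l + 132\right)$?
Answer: $\sqrt{31742} \approx 178.16$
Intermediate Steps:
$r{\left(l \right)} = l \left(132 + l\right)$
$\sqrt{r{\left(213 \right)} + U} = \sqrt{213 \left(132 + 213\right) - 41743} = \sqrt{213 \cdot 345 - 41743} = \sqrt{73485 - 41743} = \sqrt{31742}$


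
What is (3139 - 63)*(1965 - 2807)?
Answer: -2589992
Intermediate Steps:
(3139 - 63)*(1965 - 2807) = 3076*(-842) = -2589992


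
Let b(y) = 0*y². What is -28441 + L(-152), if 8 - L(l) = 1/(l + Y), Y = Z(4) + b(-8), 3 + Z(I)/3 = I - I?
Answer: -4577712/161 ≈ -28433.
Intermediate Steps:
b(y) = 0
Z(I) = -9 (Z(I) = -9 + 3*(I - I) = -9 + 3*0 = -9 + 0 = -9)
Y = -9 (Y = -9 + 0 = -9)
L(l) = 8 - 1/(-9 + l) (L(l) = 8 - 1/(l - 9) = 8 - 1/(-9 + l))
-28441 + L(-152) = -28441 + (-73 + 8*(-152))/(-9 - 152) = -28441 + (-73 - 1216)/(-161) = -28441 - 1/161*(-1289) = -28441 + 1289/161 = -4577712/161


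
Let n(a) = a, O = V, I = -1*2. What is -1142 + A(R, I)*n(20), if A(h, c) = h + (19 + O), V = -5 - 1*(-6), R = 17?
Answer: -402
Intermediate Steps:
I = -2
V = 1 (V = -5 + 6 = 1)
O = 1
A(h, c) = 20 + h (A(h, c) = h + (19 + 1) = h + 20 = 20 + h)
-1142 + A(R, I)*n(20) = -1142 + (20 + 17)*20 = -1142 + 37*20 = -1142 + 740 = -402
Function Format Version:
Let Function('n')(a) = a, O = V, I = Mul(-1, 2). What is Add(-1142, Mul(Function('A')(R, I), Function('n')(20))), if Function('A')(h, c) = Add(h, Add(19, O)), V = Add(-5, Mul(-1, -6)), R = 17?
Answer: -402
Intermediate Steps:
I = -2
V = 1 (V = Add(-5, 6) = 1)
O = 1
Function('A')(h, c) = Add(20, h) (Function('A')(h, c) = Add(h, Add(19, 1)) = Add(h, 20) = Add(20, h))
Add(-1142, Mul(Function('A')(R, I), Function('n')(20))) = Add(-1142, Mul(Add(20, 17), 20)) = Add(-1142, Mul(37, 20)) = Add(-1142, 740) = -402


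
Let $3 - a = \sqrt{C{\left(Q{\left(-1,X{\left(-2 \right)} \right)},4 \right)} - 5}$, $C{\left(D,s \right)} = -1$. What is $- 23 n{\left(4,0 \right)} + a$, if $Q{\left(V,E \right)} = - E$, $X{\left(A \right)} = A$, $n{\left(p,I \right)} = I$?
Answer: $3 - i \sqrt{6} \approx 3.0 - 2.4495 i$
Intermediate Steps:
$a = 3 - i \sqrt{6}$ ($a = 3 - \sqrt{-1 - 5} = 3 - \sqrt{-6} = 3 - i \sqrt{6} \approx 3.0 - 2.4495 i$)
$- 23 n{\left(4,0 \right)} + a = \left(-23\right) 0 + \left(3 - i \sqrt{6}\right) = 0 + \left(3 - i \sqrt{6}\right) = 3 - i \sqrt{6}$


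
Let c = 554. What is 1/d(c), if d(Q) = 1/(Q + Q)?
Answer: 1108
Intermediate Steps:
d(Q) = 1/(2*Q)
1/d(c) = 1/((½)/554) = 1/((½)*(1/554)) = 1/(1/1108) = 1108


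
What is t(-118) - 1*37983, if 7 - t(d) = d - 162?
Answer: -37696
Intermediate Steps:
t(d) = 169 - d (t(d) = 7 - (d - 162) = 7 - (-162 + d) = 7 + (162 - d) = 169 - d)
t(-118) - 1*37983 = (169 - 1*(-118)) - 1*37983 = (169 + 118) - 37983 = 287 - 37983 = -37696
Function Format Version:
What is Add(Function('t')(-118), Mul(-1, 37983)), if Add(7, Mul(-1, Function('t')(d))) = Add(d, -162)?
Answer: -37696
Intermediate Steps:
Function('t')(d) = Add(169, Mul(-1, d)) (Function('t')(d) = Add(7, Mul(-1, Add(d, -162))) = Add(7, Mul(-1, Add(-162, d))) = Add(7, Add(162, Mul(-1, d))) = Add(169, Mul(-1, d)))
Add(Function('t')(-118), Mul(-1, 37983)) = Add(Add(169, Mul(-1, -118)), Mul(-1, 37983)) = Add(Add(169, 118), -37983) = Add(287, -37983) = -37696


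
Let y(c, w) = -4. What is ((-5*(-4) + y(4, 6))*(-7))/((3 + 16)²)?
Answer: -112/361 ≈ -0.31025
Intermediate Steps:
((-5*(-4) + y(4, 6))*(-7))/((3 + 16)²) = ((-5*(-4) - 4)*(-7))/((3 + 16)²) = ((20 - 4)*(-7))/(19²) = (16*(-7))/361 = -112*1/361 = -112/361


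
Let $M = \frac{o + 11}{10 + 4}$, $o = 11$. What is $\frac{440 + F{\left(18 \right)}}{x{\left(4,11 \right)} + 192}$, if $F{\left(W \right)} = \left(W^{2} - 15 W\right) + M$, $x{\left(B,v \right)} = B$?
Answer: $\frac{3469}{1372} \approx 2.5284$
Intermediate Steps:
$M = \frac{11}{7}$ ($M = \frac{11 + 11}{10 + 4} = \frac{22}{14} = 22 \cdot \frac{1}{14} = \frac{11}{7} \approx 1.5714$)
$F{\left(W \right)} = \frac{11}{7} + W^{2} - 15 W$ ($F{\left(W \right)} = \left(W^{2} - 15 W\right) + \frac{11}{7} = \frac{11}{7} + W^{2} - 15 W$)
$\frac{440 + F{\left(18 \right)}}{x{\left(4,11 \right)} + 192} = \frac{440 + \left(\frac{11}{7} + 18^{2} - 270\right)}{4 + 192} = \frac{440 + \left(\frac{11}{7} + 324 - 270\right)}{196} = \left(440 + \frac{389}{7}\right) \frac{1}{196} = \frac{3469}{7} \cdot \frac{1}{196} = \frac{3469}{1372}$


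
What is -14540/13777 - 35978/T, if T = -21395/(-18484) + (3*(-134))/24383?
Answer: -223403159082148212/7084735689109 ≈ -31533.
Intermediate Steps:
T = 514243717/450695372 (T = -21395*(-1/18484) - 402*1/24383 = 21395/18484 - 402/24383 = 514243717/450695372 ≈ 1.1410)
-14540/13777 - 35978/T = -14540/13777 - 35978/514243717/450695372 = -14540*1/13777 - 35978*450695372/514243717 = -14540/13777 - 16215118093816/514243717 = -223403159082148212/7084735689109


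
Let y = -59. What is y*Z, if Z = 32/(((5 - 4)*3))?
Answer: -1888/3 ≈ -629.33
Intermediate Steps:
Z = 32/3 (Z = 32/((1*3)) = 32/3 ≈ 10.667)
y*Z = -59*32/3 = -1888/3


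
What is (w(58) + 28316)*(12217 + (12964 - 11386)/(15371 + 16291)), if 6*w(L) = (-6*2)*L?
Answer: 606012096800/1759 ≈ 3.4452e+8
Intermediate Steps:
w(L) = -2*L (w(L) = ((-6*2)*L)/6 = (-12*L)/6 = -2*L)
(w(58) + 28316)*(12217 + (12964 - 11386)/(15371 + 16291)) = (-2*58 + 28316)*(12217 + (12964 - 11386)/(15371 + 16291)) = (-116 + 28316)*(12217 + 1578/31662) = 28200*(12217 + 1578*(1/31662)) = 28200*(12217 + 263/5277) = 28200*(64469372/5277) = 606012096800/1759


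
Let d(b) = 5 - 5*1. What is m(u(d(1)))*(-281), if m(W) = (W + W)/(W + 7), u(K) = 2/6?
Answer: -281/11 ≈ -25.545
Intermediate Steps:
d(b) = 0 (d(b) = 5 - 5 = 0)
u(K) = ⅓ (u(K) = 2*(⅙) = ⅓)
m(W) = 2*W/(7 + W) (m(W) = (2*W)/(7 + W) = 2*W/(7 + W))
m(u(d(1)))*(-281) = (2*(⅓)/(7 + ⅓))*(-281) = (2*(⅓)/(22/3))*(-281) = (2*(⅓)*(3/22))*(-281) = (1/11)*(-281) = -281/11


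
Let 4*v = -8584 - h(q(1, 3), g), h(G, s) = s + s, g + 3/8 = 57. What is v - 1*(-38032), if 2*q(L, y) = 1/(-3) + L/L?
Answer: 573723/16 ≈ 35858.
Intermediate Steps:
g = 453/8 (g = -3/8 + 57 = 453/8 ≈ 56.625)
q(L, y) = ⅓ (q(L, y) = (1/(-3) + L/L)/2 = (1*(-⅓) + 1)/2 = (-⅓ + 1)/2 = (½)*(⅔) = ⅓)
h(G, s) = 2*s
v = -34789/16 (v = (-8584 - 2*453/8)/4 = (-8584 - 1*453/4)/4 = (-8584 - 453/4)/4 = (¼)*(-34789/4) = -34789/16 ≈ -2174.3)
v - 1*(-38032) = -34789/16 - 1*(-38032) = -34789/16 + 38032 = 573723/16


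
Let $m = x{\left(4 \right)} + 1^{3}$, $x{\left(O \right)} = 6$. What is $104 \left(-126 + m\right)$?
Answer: $-12376$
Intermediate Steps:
$m = 7$ ($m = 6 + 1^{3} = 6 + 1 = 7$)
$104 \left(-126 + m\right) = 104 \left(-126 + 7\right) = 104 \left(-119\right) = -12376$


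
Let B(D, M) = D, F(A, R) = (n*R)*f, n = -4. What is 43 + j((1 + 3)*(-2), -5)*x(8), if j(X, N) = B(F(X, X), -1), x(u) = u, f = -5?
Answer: -1237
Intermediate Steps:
F(A, R) = 20*R (F(A, R) = -4*R*(-5) = 20*R)
j(X, N) = 20*X
43 + j((1 + 3)*(-2), -5)*x(8) = 43 + (20*((1 + 3)*(-2)))*8 = 43 + (20*(4*(-2)))*8 = 43 + (20*(-8))*8 = 43 - 160*8 = 43 - 1280 = -1237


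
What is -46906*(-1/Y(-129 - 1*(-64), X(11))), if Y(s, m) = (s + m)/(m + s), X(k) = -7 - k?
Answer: 46906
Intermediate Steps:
Y(s, m) = 1 (Y(s, m) = (m + s)/(m + s) = 1)
-46906*(-1/Y(-129 - 1*(-64), X(11))) = -46906/((-1*1)) = -46906/(-1) = -46906*(-1) = 46906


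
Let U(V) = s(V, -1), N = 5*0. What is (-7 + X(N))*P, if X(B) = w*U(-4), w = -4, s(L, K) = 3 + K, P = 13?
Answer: -195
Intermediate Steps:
N = 0
U(V) = 2 (U(V) = 3 - 1 = 2)
X(B) = -8 (X(B) = -4*2 = -8)
(-7 + X(N))*P = (-7 - 8)*13 = -15*13 = -195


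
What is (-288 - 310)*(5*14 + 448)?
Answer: -309764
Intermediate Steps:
(-288 - 310)*(5*14 + 448) = -598*(70 + 448) = -598*518 = -309764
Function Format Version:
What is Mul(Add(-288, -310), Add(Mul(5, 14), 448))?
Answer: -309764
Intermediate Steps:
Mul(Add(-288, -310), Add(Mul(5, 14), 448)) = Mul(-598, Add(70, 448)) = Mul(-598, 518) = -309764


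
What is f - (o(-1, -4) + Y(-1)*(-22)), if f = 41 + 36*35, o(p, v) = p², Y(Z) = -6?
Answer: 1168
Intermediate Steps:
f = 1301 (f = 41 + 1260 = 1301)
f - (o(-1, -4) + Y(-1)*(-22)) = 1301 - ((-1)² - 6*(-22)) = 1301 - (1 + 132) = 1301 - 1*133 = 1301 - 133 = 1168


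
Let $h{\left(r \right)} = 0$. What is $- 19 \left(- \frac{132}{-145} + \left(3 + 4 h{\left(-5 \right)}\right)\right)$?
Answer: $- \frac{10773}{145} \approx -74.297$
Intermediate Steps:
$- 19 \left(- \frac{132}{-145} + \left(3 + 4 h{\left(-5 \right)}\right)\right) = - 19 \left(- \frac{132}{-145} + \left(3 + 4 \cdot 0\right)\right) = - 19 \left(\left(-132\right) \left(- \frac{1}{145}\right) + \left(3 + 0\right)\right) = - 19 \left(\frac{132}{145} + 3\right) = \left(-19\right) \frac{567}{145} = - \frac{10773}{145}$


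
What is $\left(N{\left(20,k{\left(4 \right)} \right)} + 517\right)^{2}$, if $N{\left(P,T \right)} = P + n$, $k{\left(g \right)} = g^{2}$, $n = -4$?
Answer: $284089$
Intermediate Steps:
$N{\left(P,T \right)} = -4 + P$ ($N{\left(P,T \right)} = P - 4 = -4 + P$)
$\left(N{\left(20,k{\left(4 \right)} \right)} + 517\right)^{2} = \left(\left(-4 + 20\right) + 517\right)^{2} = \left(16 + 517\right)^{2} = 533^{2} = 284089$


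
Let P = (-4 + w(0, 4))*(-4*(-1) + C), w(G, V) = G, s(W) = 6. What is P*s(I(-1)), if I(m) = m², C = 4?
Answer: -192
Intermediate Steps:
P = -32 (P = (-4 + 0)*(-4*(-1) + 4) = -4*(4 + 4) = -4*8 = -32)
P*s(I(-1)) = -32*6 = -192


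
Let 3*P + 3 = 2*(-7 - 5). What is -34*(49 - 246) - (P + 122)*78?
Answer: -2116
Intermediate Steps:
P = -9 (P = -1 + (2*(-7 - 5))/3 = -1 + (2*(-12))/3 = -1 + (⅓)*(-24) = -1 - 8 = -9)
-34*(49 - 246) - (P + 122)*78 = -34*(49 - 246) - (-9 + 122)*78 = -34*(-197) - 113*78 = 6698 - 1*8814 = 6698 - 8814 = -2116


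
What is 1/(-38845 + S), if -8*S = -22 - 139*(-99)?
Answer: -8/324499 ≈ -2.4653e-5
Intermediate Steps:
S = -13739/8 (S = -(-22 - 139*(-99))/8 = -(-22 + 13761)/8 = -⅛*13739 = -13739/8 ≈ -1717.4)
1/(-38845 + S) = 1/(-38845 - 13739/8) = 1/(-324499/8) = -8/324499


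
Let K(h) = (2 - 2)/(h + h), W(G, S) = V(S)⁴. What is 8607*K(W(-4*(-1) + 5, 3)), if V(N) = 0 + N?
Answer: 0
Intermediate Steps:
V(N) = N
W(G, S) = S⁴
K(h) = 0 (K(h) = 0/((2*h)) = 0*(1/(2*h)) = 0)
8607*K(W(-4*(-1) + 5, 3)) = 8607*0 = 0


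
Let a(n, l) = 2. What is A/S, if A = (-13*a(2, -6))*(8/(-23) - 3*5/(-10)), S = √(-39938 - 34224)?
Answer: 689*I*√74162/1705726 ≈ 0.11*I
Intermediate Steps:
S = I*√74162 (S = √(-74162) = I*√74162 ≈ 272.33*I)
A = -689/23 (A = (-13*2)*(8/(-23) - 3*5/(-10)) = -26*(8*(-1/23) - 15*(-⅒)) = -26*(-8/23 + 3/2) = -26*53/46 = -689/23 ≈ -29.957)
A/S = -689*(-I*√74162/74162)/23 = -(-689)*I*√74162/1705726 = 689*I*√74162/1705726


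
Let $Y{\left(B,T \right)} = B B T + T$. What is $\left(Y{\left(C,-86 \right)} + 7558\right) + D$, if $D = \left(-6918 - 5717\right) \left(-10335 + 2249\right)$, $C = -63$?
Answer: $101832748$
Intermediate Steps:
$Y{\left(B,T \right)} = T + T B^{2}$ ($Y{\left(B,T \right)} = B^{2} T + T = T B^{2} + T = T + T B^{2}$)
$D = 102166610$ ($D = \left(-12635\right) \left(-8086\right) = 102166610$)
$\left(Y{\left(C,-86 \right)} + 7558\right) + D = \left(- 86 \left(1 + \left(-63\right)^{2}\right) + 7558\right) + 102166610 = \left(- 86 \left(1 + 3969\right) + 7558\right) + 102166610 = \left(\left(-86\right) 3970 + 7558\right) + 102166610 = \left(-341420 + 7558\right) + 102166610 = -333862 + 102166610 = 101832748$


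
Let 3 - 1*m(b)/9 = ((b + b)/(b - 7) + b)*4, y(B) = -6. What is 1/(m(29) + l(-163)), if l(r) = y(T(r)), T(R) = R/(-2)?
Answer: -11/12297 ≈ -0.00089453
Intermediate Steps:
T(R) = -R/2 (T(R) = R*(-½) = -R/2)
l(r) = -6
m(b) = 27 - 36*b - 72*b/(-7 + b) (m(b) = 27 - 9*((b + b)/(b - 7) + b)*4 = 27 - 9*((2*b)/(-7 + b) + b)*4 = 27 - 9*(2*b/(-7 + b) + b)*4 = 27 - 9*(b + 2*b/(-7 + b))*4 = 27 - 9*(4*b + 8*b/(-7 + b)) = 27 + (-36*b - 72*b/(-7 + b)) = 27 - 36*b - 72*b/(-7 + b))
1/(m(29) + l(-163)) = 1/(9*(-21 - 4*29² + 23*29)/(-7 + 29) - 6) = 1/(9*(-21 - 4*841 + 667)/22 - 6) = 1/(9*(1/22)*(-21 - 3364 + 667) - 6) = 1/(9*(1/22)*(-2718) - 6) = 1/(-12231/11 - 6) = 1/(-12297/11) = -11/12297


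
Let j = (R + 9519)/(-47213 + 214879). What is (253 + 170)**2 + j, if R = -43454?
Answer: 30000275779/167666 ≈ 1.7893e+5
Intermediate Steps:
j = -33935/167666 (j = (-43454 + 9519)/(-47213 + 214879) = -33935/167666 ≈ -0.20240)
(253 + 170)**2 + j = (253 + 170)**2 - 33935/167666 = 423**2 - 33935/167666 = 178929 - 33935/167666 = 30000275779/167666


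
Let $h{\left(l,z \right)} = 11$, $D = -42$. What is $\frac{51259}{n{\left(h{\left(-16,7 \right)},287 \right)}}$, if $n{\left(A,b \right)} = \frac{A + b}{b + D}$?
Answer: $\frac{12558455}{298} \approx 42142.0$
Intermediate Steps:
$n{\left(A,b \right)} = \frac{A + b}{-42 + b}$ ($n{\left(A,b \right)} = \frac{A + b}{b - 42} = \frac{A + b}{-42 + b}$)
$\frac{51259}{n{\left(h{\left(-16,7 \right)},287 \right)}} = \frac{51259}{\frac{1}{-42 + 287} \left(11 + 287\right)} = \frac{51259}{\frac{1}{245} \cdot 298} = \frac{51259}{\frac{298}{245}} = 51259 \cdot \frac{245}{298} = \frac{12558455}{298}$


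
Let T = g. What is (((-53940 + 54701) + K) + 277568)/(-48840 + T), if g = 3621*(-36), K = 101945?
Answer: -63379/29866 ≈ -2.1221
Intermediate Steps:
g = -130356
T = -130356
(((-53940 + 54701) + K) + 277568)/(-48840 + T) = (((-53940 + 54701) + 101945) + 277568)/(-48840 - 130356) = ((761 + 101945) + 277568)/(-179196) = (102706 + 277568)*(-1/179196) = 380274*(-1/179196) = -63379/29866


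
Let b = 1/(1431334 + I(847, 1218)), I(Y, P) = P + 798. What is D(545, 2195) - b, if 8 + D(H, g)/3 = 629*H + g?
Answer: 1483482849599/1433350 ≈ 1.0350e+6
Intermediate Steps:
I(Y, P) = 798 + P
D(H, g) = -24 + 3*g + 1887*H (D(H, g) = -24 + 3*(629*H + g) = -24 + 3*(g + 629*H) = -24 + (3*g + 1887*H) = -24 + 3*g + 1887*H)
b = 1/1433350 (b = 1/(1431334 + (798 + 1218)) = 1/(1431334 + 2016) = 1/1433350 ≈ 6.9767e-7)
D(545, 2195) - b = (-24 + 3*2195 + 1887*545) - 1*1/1433350 = (-24 + 6585 + 1028415) - 1/1433350 = 1034976 - 1/1433350 = 1483482849599/1433350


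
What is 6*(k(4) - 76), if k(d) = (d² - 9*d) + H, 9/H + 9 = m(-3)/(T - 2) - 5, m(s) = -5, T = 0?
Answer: -13356/23 ≈ -580.70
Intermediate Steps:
H = -18/23 (H = 9/(-9 + (-5/(0 - 2) - 5)) = 9/(-9 + (-5/(-2) - 5)) = 9/(-9 + (-5*(-½) - 5)) = 9/(-9 + (5/2 - 5)) = 9/(-9 - 5/2) = 9/(-23/2) = 9*(-2/23) = -18/23 ≈ -0.78261)
k(d) = -18/23 + d² - 9*d (k(d) = (d² - 9*d) - 18/23 = -18/23 + d² - 9*d)
6*(k(4) - 76) = 6*((-18/23 + 4² - 9*4) - 76) = 6*((-18/23 + 16 - 36) - 76) = 6*(-478/23 - 76) = 6*(-2226/23) = -13356/23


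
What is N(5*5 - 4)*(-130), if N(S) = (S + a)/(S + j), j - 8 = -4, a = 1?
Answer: -572/5 ≈ -114.40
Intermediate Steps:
j = 4 (j = 8 - 4 = 4)
N(S) = (1 + S)/(4 + S) (N(S) = (S + 1)/(S + 4) = (1 + S)/(4 + S))
N(5*5 - 4)*(-130) = ((1 + (5*5 - 4))/(4 + (5*5 - 4)))*(-130) = ((1 + (25 - 4))/(4 + (25 - 4)))*(-130) = ((1 + 21)/(4 + 21))*(-130) = (22/25)*(-130) = -572/5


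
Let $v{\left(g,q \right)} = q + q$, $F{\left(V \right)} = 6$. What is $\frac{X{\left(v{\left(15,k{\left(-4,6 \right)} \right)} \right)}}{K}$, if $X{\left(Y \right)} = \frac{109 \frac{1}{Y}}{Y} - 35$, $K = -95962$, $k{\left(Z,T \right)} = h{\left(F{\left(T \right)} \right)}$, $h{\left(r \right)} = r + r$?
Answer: $\frac{20051}{55274112} \approx 0.00036276$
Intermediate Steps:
$h{\left(r \right)} = 2 r$
$k{\left(Z,T \right)} = 12$ ($k{\left(Z,T \right)} = 2 \cdot 6 = 12$)
$v{\left(g,q \right)} = 2 q$
$X{\left(Y \right)} = -35 + \frac{109}{Y^{2}}$ ($X{\left(Y \right)} = \frac{109}{Y^{2}} - 35 = -35 + \frac{109}{Y^{2}}$)
$\frac{X{\left(v{\left(15,k{\left(-4,6 \right)} \right)} \right)}}{K} = \frac{-35 + \frac{109}{576}}{-95962} = \left(-35 + \frac{109}{576}\right) \left(- \frac{1}{95962}\right) = \left(- \frac{20051}{576}\right) \left(- \frac{1}{95962}\right) = \frac{20051}{55274112}$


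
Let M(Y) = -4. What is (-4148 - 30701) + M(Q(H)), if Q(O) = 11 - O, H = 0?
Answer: -34853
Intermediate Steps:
(-4148 - 30701) + M(Q(H)) = (-4148 - 30701) - 4 = -34849 - 4 = -34853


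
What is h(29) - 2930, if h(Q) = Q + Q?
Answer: -2872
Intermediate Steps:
h(Q) = 2*Q
h(29) - 2930 = 2*29 - 2930 = 58 - 2930 = -2872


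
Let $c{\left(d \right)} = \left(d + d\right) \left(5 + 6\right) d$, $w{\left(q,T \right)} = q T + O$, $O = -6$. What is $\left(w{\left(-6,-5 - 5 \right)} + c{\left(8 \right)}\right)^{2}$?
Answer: $2137444$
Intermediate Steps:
$w{\left(q,T \right)} = -6 + T q$ ($w{\left(q,T \right)} = q T - 6 = T q - 6 = -6 + T q$)
$c{\left(d \right)} = 22 d^{2}$ ($c{\left(d \right)} = 2 d 11 d = 22 d d = 22 d^{2}$)
$\left(w{\left(-6,-5 - 5 \right)} + c{\left(8 \right)}\right)^{2} = \left(\left(-6 + \left(-5 - 5\right) \left(-6\right)\right) + 22 \cdot 8^{2}\right)^{2} = \left(\left(-6 - -60\right) + 22 \cdot 64\right)^{2} = \left(\left(-6 + 60\right) + 1408\right)^{2} = \left(54 + 1408\right)^{2} = 1462^{2} = 2137444$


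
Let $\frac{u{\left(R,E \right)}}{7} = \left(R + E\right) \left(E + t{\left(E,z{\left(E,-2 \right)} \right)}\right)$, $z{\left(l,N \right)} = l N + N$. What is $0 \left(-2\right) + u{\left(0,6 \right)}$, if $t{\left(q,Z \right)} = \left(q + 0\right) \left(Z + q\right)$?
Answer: $-1764$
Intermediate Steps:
$z{\left(l,N \right)} = N + N l$ ($z{\left(l,N \right)} = N l + N = N + N l$)
$t{\left(q,Z \right)} = q \left(Z + q\right)$
$u{\left(R,E \right)} = 7 \left(E + R\right) \left(E + E \left(-2 - E\right)\right)$ ($u{\left(R,E \right)} = 7 \left(R + E\right) \left(E + E \left(- 2 \left(1 + E\right) + E\right)\right) = 7 \left(E + R\right) \left(E + E \left(\left(-2 - 2 E\right) + E\right)\right) = 7 \left(E + R\right) \left(E + E \left(-2 - E\right)\right)$)
$0 \left(-2\right) + u{\left(0,6 \right)} = 0 \left(-2\right) + 7 \cdot 6 \left(\left(-1\right) 6 - 0 - 6^{2} - 6 \cdot 0\right) = 0 + 7 \cdot 6 \left(-6 + 0 - 36 + 0\right) = 0 + 7 \cdot 6 \left(-42\right) = 0 - 1764 = -1764$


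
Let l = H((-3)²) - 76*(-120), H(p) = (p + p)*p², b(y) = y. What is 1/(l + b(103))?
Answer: 1/10681 ≈ 9.3624e-5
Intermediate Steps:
H(p) = 2*p³ (H(p) = (2*p)*p² = 2*p³)
l = 10578 (l = 2*((-3)²)³ - 76*(-120) = 2*9³ + 9120 = 2*729 + 9120 = 1458 + 9120 = 10578)
1/(l + b(103)) = 1/(10578 + 103) = 1/10681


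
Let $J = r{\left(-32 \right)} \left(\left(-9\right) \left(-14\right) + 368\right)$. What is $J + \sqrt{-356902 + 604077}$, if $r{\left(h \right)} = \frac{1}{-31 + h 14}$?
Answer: $- \frac{494}{479} + 5 \sqrt{9887} \approx 496.14$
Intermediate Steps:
$r{\left(h \right)} = \frac{1}{-31 + 14 h}$
$J = - \frac{494}{479}$ ($J = \frac{\left(-9\right) \left(-14\right) + 368}{-31 + 14 \left(-32\right)} = \frac{126 + 368}{-31 - 448} = \frac{1}{-479} \cdot 494 = \left(- \frac{1}{479}\right) 494 = - \frac{494}{479} \approx -1.0313$)
$J + \sqrt{-356902 + 604077} = - \frac{494}{479} + \sqrt{-356902 + 604077} = - \frac{494}{479} + \sqrt{247175} = - \frac{494}{479} + 5 \sqrt{9887}$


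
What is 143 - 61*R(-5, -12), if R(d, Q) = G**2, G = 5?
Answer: -1382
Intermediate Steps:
R(d, Q) = 25 (R(d, Q) = 5**2 = 25)
143 - 61*R(-5, -12) = 143 - 61*25 = 143 - 1525 = -1382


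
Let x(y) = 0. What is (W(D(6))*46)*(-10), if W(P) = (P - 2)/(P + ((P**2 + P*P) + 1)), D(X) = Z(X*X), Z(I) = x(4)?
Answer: 920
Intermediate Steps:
Z(I) = 0
D(X) = 0
W(P) = (-2 + P)/(1 + P + 2*P**2) (W(P) = (-2 + P)/(P + ((P**2 + P**2) + 1)) = (-2 + P)/(P + (2*P**2 + 1)) = (-2 + P)/(P + (1 + 2*P**2)) = (-2 + P)/(1 + P + 2*P**2))
(W(D(6))*46)*(-10) = (((-2 + 0)/(1 + 0 + 2*0**2))*46)*(-10) = ((-2/(1 + 0 + 2*0))*46)*(-10) = ((-2/(1 + 0 + 0))*46)*(-10) = ((-2/1)*46)*(-10) = ((1*(-2))*46)*(-10) = -2*46*(-10) = -92*(-10) = 920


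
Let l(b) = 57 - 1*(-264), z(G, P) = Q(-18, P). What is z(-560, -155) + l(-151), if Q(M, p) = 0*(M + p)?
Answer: 321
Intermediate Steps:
Q(M, p) = 0
z(G, P) = 0
l(b) = 321 (l(b) = 57 + 264 = 321)
z(-560, -155) + l(-151) = 0 + 321 = 321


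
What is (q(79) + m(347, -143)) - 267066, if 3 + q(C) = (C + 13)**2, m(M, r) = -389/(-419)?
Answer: -108355106/419 ≈ -2.5860e+5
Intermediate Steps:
m(M, r) = 389/419 (m(M, r) = -389*(-1/419) = 389/419)
q(C) = -3 + (13 + C)**2 (q(C) = -3 + (C + 13)**2 = -3 + (13 + C)**2)
(q(79) + m(347, -143)) - 267066 = ((-3 + (13 + 79)**2) + 389/419) - 267066 = ((-3 + 92**2) + 389/419) - 267066 = ((-3 + 8464) + 389/419) - 267066 = (8461 + 389/419) - 267066 = 3545548/419 - 267066 = -108355106/419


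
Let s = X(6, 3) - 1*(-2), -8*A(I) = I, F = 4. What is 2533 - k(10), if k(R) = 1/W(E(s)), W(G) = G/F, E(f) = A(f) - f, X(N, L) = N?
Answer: 22801/9 ≈ 2533.4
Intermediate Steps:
A(I) = -I/8
s = 8 (s = 6 - 1*(-2) = 6 + 2 = 8)
E(f) = -9*f/8 (E(f) = -f/8 - f = -9*f/8)
W(G) = G/4
k(R) = -4/9 (k(R) = 1/((-9/8*8)/4) = 1/((¼)*(-9)) = 1/(-9/4) = -4/9)
2533 - k(10) = 2533 - 1*(-4/9) = 2533 + 4/9 = 22801/9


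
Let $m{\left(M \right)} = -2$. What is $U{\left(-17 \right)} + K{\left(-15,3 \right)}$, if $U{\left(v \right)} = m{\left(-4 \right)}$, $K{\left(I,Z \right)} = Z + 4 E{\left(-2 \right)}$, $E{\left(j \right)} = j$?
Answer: $-7$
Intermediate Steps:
$K{\left(I,Z \right)} = -8 + Z$ ($K{\left(I,Z \right)} = Z + 4 \left(-2\right) = Z - 8 = -8 + Z$)
$U{\left(v \right)} = -2$
$U{\left(-17 \right)} + K{\left(-15,3 \right)} = -2 + \left(-8 + 3\right) = -2 - 5 = -7$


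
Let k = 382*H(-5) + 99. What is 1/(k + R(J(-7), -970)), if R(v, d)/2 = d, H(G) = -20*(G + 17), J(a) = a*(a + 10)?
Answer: -1/93521 ≈ -1.0693e-5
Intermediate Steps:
J(a) = a*(10 + a)
H(G) = -340 - 20*G (H(G) = -20*(17 + G) = -340 - 20*G)
R(v, d) = 2*d
k = -91581 (k = 382*(-340 - 20*(-5)) + 99 = 382*(-340 + 100) + 99 = 382*(-240) + 99 = -91680 + 99 = -91581)
1/(k + R(J(-7), -970)) = 1/(-91581 + 2*(-970)) = 1/(-91581 - 1940) = 1/(-93521) = -1/93521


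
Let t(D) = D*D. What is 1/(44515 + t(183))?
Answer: 1/78004 ≈ 1.2820e-5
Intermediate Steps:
t(D) = D²
1/(44515 + t(183)) = 1/(44515 + 183²) = 1/(44515 + 33489) = 1/78004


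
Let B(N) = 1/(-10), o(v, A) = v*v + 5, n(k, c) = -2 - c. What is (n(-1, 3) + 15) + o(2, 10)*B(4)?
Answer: 91/10 ≈ 9.1000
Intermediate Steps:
o(v, A) = 5 + v**2 (o(v, A) = v**2 + 5 = 5 + v**2)
B(N) = -1/10
(n(-1, 3) + 15) + o(2, 10)*B(4) = ((-2 - 1*3) + 15) + (5 + 2**2)*(-1/10) = ((-2 - 3) + 15) + (5 + 4)*(-1/10) = (-5 + 15) + 9*(-1/10) = 10 - 9/10 = 91/10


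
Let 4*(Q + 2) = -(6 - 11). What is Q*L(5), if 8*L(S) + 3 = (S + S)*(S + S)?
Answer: -291/32 ≈ -9.0938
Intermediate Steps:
Q = -¾ (Q = -2 + (-(6 - 11))/4 = -2 + (-1*(-5))/4 = -2 + (¼)*5 = -2 + 5/4 = -¾ ≈ -0.75000)
L(S) = -3/8 + S²/2 (L(S) = -3/8 + ((S + S)*(S + S))/8 = -3/8 + ((2*S)*(2*S))/8 = -3/8 + (4*S²)/8 = -3/8 + S²/2)
Q*L(5) = -3*(-3/8 + (½)*5²)/4 = -3*(-3/8 + (½)*25)/4 = -3*(-3/8 + 25/2)/4 = -¾*97/8 = -291/32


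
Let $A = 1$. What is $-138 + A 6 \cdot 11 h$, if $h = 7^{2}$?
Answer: $3096$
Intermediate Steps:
$h = 49$
$-138 + A 6 \cdot 11 h = -138 + 1 \cdot 6 \cdot 11 \cdot 49 = -138 + 1 \cdot 66 \cdot 49 = -138 + 66 \cdot 49 = -138 + 3234 = 3096$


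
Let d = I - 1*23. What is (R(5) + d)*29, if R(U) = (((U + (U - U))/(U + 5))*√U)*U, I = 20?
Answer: -87 + 145*√5/2 ≈ 75.115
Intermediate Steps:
R(U) = U^(5/2)/(5 + U) (R(U) = (((U + 0)/(5 + U))*√U)*U = ((U/(5 + U))*√U)*U = (U^(3/2)/(5 + U))*U = U^(5/2)/(5 + U))
d = -3 (d = 20 - 1*23 = 20 - 23 = -3)
(R(5) + d)*29 = (5^(5/2)/(5 + 5) - 3)*29 = ((25*√5)/10 - 3)*29 = ((25*√5)*(⅒) - 3)*29 = (5*√5/2 - 3)*29 = (-3 + 5*√5/2)*29 = -87 + 145*√5/2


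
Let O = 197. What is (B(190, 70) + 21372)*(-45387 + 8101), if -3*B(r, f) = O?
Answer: -2383283834/3 ≈ -7.9443e+8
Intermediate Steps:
B(r, f) = -197/3 (B(r, f) = -⅓*197 = -197/3)
(B(190, 70) + 21372)*(-45387 + 8101) = (-197/3 + 21372)*(-45387 + 8101) = (63919/3)*(-37286) = -2383283834/3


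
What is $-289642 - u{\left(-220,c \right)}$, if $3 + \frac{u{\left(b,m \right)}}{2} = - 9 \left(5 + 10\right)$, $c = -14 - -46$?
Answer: $-289366$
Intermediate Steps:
$c = 32$ ($c = -14 + 46 = 32$)
$u{\left(b,m \right)} = -276$ ($u{\left(b,m \right)} = -6 + 2 \left(- 9 \left(5 + 10\right)\right) = -6 + 2 \left(\left(-9\right) 15\right) = -6 + 2 \left(-135\right) = -6 - 270 = -276$)
$-289642 - u{\left(-220,c \right)} = -289642 - -276 = -289642 + 276 = -289366$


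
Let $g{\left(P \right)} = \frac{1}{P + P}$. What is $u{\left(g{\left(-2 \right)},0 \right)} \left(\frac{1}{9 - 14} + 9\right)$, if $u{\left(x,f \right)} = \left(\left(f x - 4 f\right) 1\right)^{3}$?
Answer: $0$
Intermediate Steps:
$g{\left(P \right)} = \frac{1}{2 P}$
$u{\left(x,f \right)} = \left(- 4 f + f x\right)^{3}$ ($u{\left(x,f \right)} = \left(\left(- 4 f + f x\right) 1\right)^{3} = \left(- 4 f + f x\right)^{3}$)
$u{\left(g{\left(-2 \right)},0 \right)} \left(\frac{1}{9 - 14} + 9\right) = 0^{3} \left(-4 + \frac{1}{2 \left(-2\right)}\right)^{3} \left(\frac{1}{9 - 14} + 9\right) = 0 \left(-4 + \frac{1}{2} \left(- \frac{1}{2}\right)\right)^{3} \left(\frac{1}{-5} + 9\right) = 0 \left(-4 - \frac{1}{4}\right)^{3} \left(- \frac{1}{5} + 9\right) = 0 \left(- \frac{17}{4}\right)^{3} \cdot \frac{44}{5} = 0 \left(- \frac{4913}{64}\right) \frac{44}{5} = 0 \cdot \frac{44}{5} = 0$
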